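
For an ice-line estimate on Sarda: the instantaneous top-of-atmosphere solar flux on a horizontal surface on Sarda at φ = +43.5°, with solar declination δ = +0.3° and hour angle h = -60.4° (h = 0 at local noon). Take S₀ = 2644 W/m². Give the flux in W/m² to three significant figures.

957 W/m²

cos θ_z = sin φ sin δ + cos φ cos δ cos h = 0.003604 + 0.358288 = 0.361892.
Flux = S₀ · cos θ_z = 2644 × 0.361892 = 956.8 W/m².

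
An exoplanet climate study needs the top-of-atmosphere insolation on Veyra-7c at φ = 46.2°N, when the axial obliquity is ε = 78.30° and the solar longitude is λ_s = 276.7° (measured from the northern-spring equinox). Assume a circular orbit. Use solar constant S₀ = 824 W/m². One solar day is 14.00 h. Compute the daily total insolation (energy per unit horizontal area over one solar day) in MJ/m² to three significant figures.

Solar declination: sin δ = sin ε · sin λ_s = sin 78.30° × sin 276.7° = -0.97254, so δ = -76.541°.
cos H₀ = −tan(+46.2°) tan(-76.541°) = 4.3572 ≥ 1 ⇒ polar night, H₀ = 0 and Q̄ = 0.
Daily total = Q̄ × 14.00 h × 3600 s/h = 0.00 MJ/m².

0.00 MJ/m²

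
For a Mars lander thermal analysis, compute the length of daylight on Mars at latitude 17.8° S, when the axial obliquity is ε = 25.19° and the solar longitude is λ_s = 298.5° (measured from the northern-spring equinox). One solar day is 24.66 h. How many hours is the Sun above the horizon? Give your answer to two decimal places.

Solar declination: sin δ = sin ε · sin λ_s = sin 25.19° × sin 298.5° = -0.37404, so δ = -21.965°.
cos H₀ = −tan φ · tan δ = −tan(-17.8°) × tan(-21.965°) = -0.1295, so H₀ = 1.7007 rad = 97.44°.
Daylight = 2H₀/(2π) × 24.66 h = (1.7007/π) × 24.66 = 13.35 h.

13.35 h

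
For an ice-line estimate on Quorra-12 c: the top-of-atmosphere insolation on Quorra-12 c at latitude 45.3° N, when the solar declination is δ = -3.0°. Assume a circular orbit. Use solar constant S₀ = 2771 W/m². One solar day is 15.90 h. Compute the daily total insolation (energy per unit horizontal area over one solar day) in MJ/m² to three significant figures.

32.6 MJ/m²

cos H₀ = −tan(+45.3°) tan(-3.000°) = 0.0530, H₀ = 1.5178 rad.
Bracket: H₀ sin φ sin δ + cos φ cos δ sin H₀ = 1.5178×0.71080×-0.05234 + 0.70339×0.99863×0.99860 = -0.056467 + 0.701443 = 0.644976.
Q̄ = (S₀/π) × [bracket] = (2771/π) × 0.644976 = 568.89 W/m².
Daily total = Q̄ × 15.90 h × 3600 s/h = 568.89 × 15.90 × 3600 / 10⁶ = 32.56 MJ/m².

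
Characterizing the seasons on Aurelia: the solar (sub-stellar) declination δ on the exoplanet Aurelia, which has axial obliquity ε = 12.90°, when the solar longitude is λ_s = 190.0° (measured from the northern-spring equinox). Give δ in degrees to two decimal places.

sin δ = sin ε · sin λ_s = sin 12.90° × sin 190.0° = -0.038767.
δ = arcsin(-0.038767) = -2.22°.

δ = -2.22°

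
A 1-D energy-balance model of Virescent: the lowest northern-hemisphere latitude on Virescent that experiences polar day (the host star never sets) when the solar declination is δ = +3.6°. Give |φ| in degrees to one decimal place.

|φ| = 86.4°

Polar day requires cos H₀ = −tan φ tan δ ≤ −1, i.e. tan φ tan δ ≥ 1.
The boundary is |tan φ| · |tan δ| = 1, so |φ| = 90° − |δ| = 90° − 3.6° = 86.4° in the northern hemisphere.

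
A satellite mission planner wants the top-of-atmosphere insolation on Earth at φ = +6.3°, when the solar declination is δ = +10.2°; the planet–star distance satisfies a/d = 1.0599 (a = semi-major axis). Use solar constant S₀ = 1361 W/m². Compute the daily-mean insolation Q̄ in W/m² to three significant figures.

Q̄ ≈ 491 W/m²

cos H₀ = −tan(+6.3°) tan(+10.200°) = -0.0199, H₀ = 1.5907 rad.
Bracket: H₀ sin φ sin δ + cos φ cos δ sin H₀ = 1.5907×0.10973×0.17708 + 0.99396×0.98420×0.99980 = 0.030909 + 0.978060 = 1.008969.
Inverse-square distance factor (a/d)² = 1.0599² = 1.123388.
Q̄ = (S₀/π) × 1.123388 × [bracket] = (1361/π) × 1.123388 × 1.008969 = 491.0 W/m².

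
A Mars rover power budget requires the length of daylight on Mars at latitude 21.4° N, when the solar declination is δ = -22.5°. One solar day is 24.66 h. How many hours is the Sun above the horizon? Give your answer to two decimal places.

11.05 h

cos h₀ = −tan ϕ · tan δ = −tan(+21.4°) × tan(-22.500°) = 0.1623, so h₀ = 1.4077 rad = 80.66°.
Daylight = 2h₀/(2π) × 24.66 h = (1.4077/π) × 24.66 = 11.05 h.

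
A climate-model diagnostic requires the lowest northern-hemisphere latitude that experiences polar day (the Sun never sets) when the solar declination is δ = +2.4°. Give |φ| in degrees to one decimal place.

Polar day requires cos H₀ = −tan φ tan δ ≤ −1, i.e. tan φ tan δ ≥ 1.
The boundary is |tan φ| · |tan δ| = 1, so |φ| = 90° − |δ| = 90° − 2.4° = 87.6° in the northern hemisphere.

|φ| = 87.6°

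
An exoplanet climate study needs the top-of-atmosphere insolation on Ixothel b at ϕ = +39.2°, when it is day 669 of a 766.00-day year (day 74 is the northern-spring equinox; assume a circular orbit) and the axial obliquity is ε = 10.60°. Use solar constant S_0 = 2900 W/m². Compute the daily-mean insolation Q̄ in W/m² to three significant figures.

Q̄ ≈ 545 W/m²

Solar longitude: L_s = 360° × (669 − 74)/766.00 = 279.634°.
sin δ = sin 10.60° × sin 279.634° = -0.18136, so δ = -10.449°.
cos h₀ = −tan(+39.2°) tan(-10.449°) = 0.1504, h₀ = 1.4198 rad.
Bracket: h₀ sin ϕ sin δ + cos ϕ cos δ sin h₀ = 1.4198×0.63203×-0.18136 + 0.77494×0.98342×0.98862 = -0.162745 + 0.753419 = 0.590674.
Q̄ = (S_0/π) × [bracket] = (2900/π) × 0.590674 = 545.3 W/m².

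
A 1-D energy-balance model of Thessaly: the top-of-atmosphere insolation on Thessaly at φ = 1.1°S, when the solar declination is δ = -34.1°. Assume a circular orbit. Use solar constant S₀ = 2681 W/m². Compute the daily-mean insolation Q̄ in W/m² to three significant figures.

cos H₀ = −tan(-1.1°) tan(-34.100°) = -0.0130, H₀ = 1.5838 rad.
Bracket: H₀ sin φ sin δ + cos φ cos δ sin H₀ = 1.5838×-0.01920×-0.56064 + 0.99982×0.82806×0.99992 = 0.017048 + 0.827845 = 0.844893.
Q̄ = (S₀/π) × [bracket] = (2681/π) × 0.844893 = 721.0 W/m².

Q̄ ≈ 721 W/m²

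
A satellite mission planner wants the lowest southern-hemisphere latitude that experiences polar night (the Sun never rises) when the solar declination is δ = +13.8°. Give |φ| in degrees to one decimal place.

|φ| = 76.2°

Polar night requires cos H₀ = −tan φ tan δ ≥ 1, i.e. tan φ tan δ ≤ −1.
The boundary is |tan φ| · |tan δ| = 1, so |φ| = 90° − |δ| = 90° − 13.8° = 76.2° in the southern hemisphere.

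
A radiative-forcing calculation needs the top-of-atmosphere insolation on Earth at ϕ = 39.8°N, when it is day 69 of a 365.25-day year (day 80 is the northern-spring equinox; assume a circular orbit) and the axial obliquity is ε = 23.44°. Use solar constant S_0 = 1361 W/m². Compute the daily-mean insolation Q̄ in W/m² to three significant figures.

Q̄ ≈ 300 W/m²

Solar longitude: L_s = 360° × (69 − 80)/365.25 = -10.842°, i.e. -10.842° + 360° = 349.158°.
sin δ = sin 23.44° × sin 349.158° = -0.07482, so δ = -4.291°.
cos h₀ = −tan(+39.8°) tan(-4.291°) = 0.0625, h₀ = 1.5082 rad.
Bracket: h₀ sin ϕ sin δ + cos ϕ cos δ sin h₀ = 1.5082×0.64011×-0.07482 + 0.76828×0.99720×0.99804 = -0.072232 + 0.764627 = 0.692395.
Q̄ = (S_0/π) × [bracket] = (1361/π) × 0.692395 = 300.0 W/m².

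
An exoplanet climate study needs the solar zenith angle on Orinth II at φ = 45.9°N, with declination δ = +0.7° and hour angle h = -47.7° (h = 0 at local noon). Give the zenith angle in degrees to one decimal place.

cos θ_z = sin φ sin δ + cos φ cos δ cos h = 0.008773 + 0.468323 = 0.477096.
θ_z = arccos(0.477096) = 61.5°.

θ_z = 61.5°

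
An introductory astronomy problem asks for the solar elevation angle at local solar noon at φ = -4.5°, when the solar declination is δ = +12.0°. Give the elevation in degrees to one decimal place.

At local noon the hour angle is zero, so the zenith angle equals |φ − δ| = |-4.5° − (+12.000°)| = 16.500°.
Elevation = 90° − 16.500° = 73.5°.

73.5°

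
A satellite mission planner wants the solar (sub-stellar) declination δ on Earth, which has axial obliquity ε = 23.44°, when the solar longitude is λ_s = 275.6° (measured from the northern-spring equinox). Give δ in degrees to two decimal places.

sin δ = sin ε · sin λ_s = sin 23.44° × sin 275.6° = -0.395890.
δ = arcsin(-0.395890) = -23.32°.

δ = -23.32°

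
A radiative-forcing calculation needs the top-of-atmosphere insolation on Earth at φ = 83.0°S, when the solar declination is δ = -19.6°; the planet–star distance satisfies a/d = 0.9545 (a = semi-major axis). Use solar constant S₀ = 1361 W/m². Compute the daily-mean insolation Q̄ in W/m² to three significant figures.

Q̄ ≈ 413 W/m²

cos H₀ = −tan(-83.0°) tan(-19.600°) = -2.9001 ≤ −1 ⇒ polar day, H₀ = π.
Bracket: H₀ sin φ sin δ + cos φ cos δ sin H₀ = 3.1416×-0.99255×-0.33545 + 0.12187×0.94206×0.00000 = 1.045999 + 0.000000 = 1.045999.
Inverse-square distance factor (a/d)² = 0.9545² = 0.911070.
Q̄ = (S₀/π) × 0.911070 × [bracket] = (1361/π) × 0.911070 × 1.045999 = 412.8 W/m².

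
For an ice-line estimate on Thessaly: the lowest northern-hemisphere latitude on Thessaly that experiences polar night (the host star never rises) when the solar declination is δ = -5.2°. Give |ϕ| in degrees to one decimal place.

|ϕ| = 84.8°

Polar night requires cos h₀ = −tan ϕ tan δ ≥ 1, i.e. tan ϕ tan δ ≤ −1.
The boundary is |tan ϕ| · |tan δ| = 1, so |ϕ| = 90° − |δ| = 90° − 5.2° = 84.8° in the northern hemisphere.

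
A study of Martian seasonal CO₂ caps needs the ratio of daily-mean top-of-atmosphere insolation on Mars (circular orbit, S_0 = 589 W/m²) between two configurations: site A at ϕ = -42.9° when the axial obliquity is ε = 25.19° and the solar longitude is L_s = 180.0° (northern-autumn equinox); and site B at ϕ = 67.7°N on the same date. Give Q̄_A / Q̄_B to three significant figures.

— Configuration A (ϕ=-42.9°):
Solar declination: sin δ = sin ε · sin L_s = sin 25.19° × sin 180.0° = 0.00000, so δ = +0.000°.
cos h₀ = −tan(-42.9°) tan(+0.000°) = 0.0000, h₀ = 1.5708 rad.
Bracket: h₀ sin ϕ sin δ + cos ϕ cos δ sin h₀ = 1.5708×-0.68072×0.00000 + 0.73254×1.00000×1.00000 = -0.000000 + 0.732540 = 0.732540.
Q̄ = (S_0/π) × [bracket] = (589/π) × 0.732540 = 137.34 W/m².
— Configuration B (ϕ=+67.7°):
cos h₀ = −tan(+67.7°) tan(+0.000°) = -0.0000, h₀ = 1.5708 rad.
Bracket: h₀ sin ϕ sin δ + cos ϕ cos δ sin h₀ = 1.5708×0.92521×0.00000 + 0.37946×1.00000×1.00000 = 0.000000 + 0.379460 = 0.379460.
Q̄ = (S_0/π) × [bracket] = (589/π) × 0.379460 = 71.143 W/m².
Ratio Q̄_A / Q̄_B = 137.34 / 71.143 = 1.930.

Q̄_A / Q̄_B ≈ 1.93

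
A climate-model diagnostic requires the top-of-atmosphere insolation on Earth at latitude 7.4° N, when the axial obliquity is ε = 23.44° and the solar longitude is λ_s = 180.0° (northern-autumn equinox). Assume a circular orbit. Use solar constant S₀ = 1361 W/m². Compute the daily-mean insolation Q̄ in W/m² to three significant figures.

Q̄ ≈ 430 W/m²

Solar declination: sin δ = sin ε · sin λ_s = sin 23.44° × sin 180.0° = 0.00000, so δ = +0.000°.
cos H₀ = −tan(+7.4°) tan(+0.000°) = -0.0000, H₀ = 1.5708 rad.
Bracket: H₀ sin φ sin δ + cos φ cos δ sin H₀ = 1.5708×0.12880×0.00000 + 0.99167×1.00000×1.00000 = 0.000000 + 0.991670 = 0.991670.
Q̄ = (S₀/π) × [bracket] = (1361/π) × 0.991670 = 429.6 W/m².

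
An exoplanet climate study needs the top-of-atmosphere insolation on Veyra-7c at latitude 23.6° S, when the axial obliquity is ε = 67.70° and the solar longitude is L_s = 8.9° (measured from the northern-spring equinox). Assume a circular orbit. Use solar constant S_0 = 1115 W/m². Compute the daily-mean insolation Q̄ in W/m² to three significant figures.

Q̄ ≈ 291 W/m²

Solar declination: sin δ = sin ε · sin L_s = sin 67.70° × sin 8.9° = 0.14314, so δ = +8.230°.
cos h₀ = −tan(-23.6°) tan(+8.230°) = 0.0632, h₀ = 1.5076 rad.
Bracket: h₀ sin ϕ sin δ + cos ϕ cos δ sin h₀ = 1.5076×-0.40035×0.14314 + 0.91636×0.98970×0.99800 = -0.086395 + 0.905108 = 0.818713.
Q̄ = (S_0/π) × [bracket] = (1115/π) × 0.818713 = 290.6 W/m².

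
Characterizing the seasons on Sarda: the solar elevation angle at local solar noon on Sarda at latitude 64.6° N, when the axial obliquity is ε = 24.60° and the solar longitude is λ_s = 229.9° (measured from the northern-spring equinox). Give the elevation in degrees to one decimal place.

6.8°

Solar declination: sin δ = sin ε · sin λ_s = sin 24.60° × sin 229.9° = -0.31842, so δ = -18.568°.
At local noon the hour angle is zero, so the zenith angle equals |φ − δ| = |+64.6° − (-18.568°)| = 83.168°.
Elevation = 90° − 83.168° = 6.8°.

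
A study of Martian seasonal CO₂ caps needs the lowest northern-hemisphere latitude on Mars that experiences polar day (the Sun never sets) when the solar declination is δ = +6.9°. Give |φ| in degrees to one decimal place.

|φ| = 83.1°

Polar day requires cos H₀ = −tan φ tan δ ≤ −1, i.e. tan φ tan δ ≥ 1.
The boundary is |tan φ| · |tan δ| = 1, so |φ| = 90° − |δ| = 90° − 6.9° = 83.1° in the northern hemisphere.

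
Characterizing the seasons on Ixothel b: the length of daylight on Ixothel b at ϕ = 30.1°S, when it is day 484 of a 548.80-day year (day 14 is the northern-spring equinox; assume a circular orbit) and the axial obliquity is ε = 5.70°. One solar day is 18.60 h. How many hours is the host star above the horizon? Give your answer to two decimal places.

9.57 h

Solar longitude: L_s = 360° × (484 − 14)/548.80 = 308.309°.
sin δ = sin 5.70° × sin 308.309° = -0.07793, so δ = -4.470°.
cos h₀ = −tan ϕ · tan δ = −tan(-30.1°) × tan(-4.470°) = -0.0453, so h₀ = 1.6161 rad = 92.60°.
Daylight = 2h₀/(2π) × 18.60 h = (1.6161/π) × 18.60 = 9.57 h.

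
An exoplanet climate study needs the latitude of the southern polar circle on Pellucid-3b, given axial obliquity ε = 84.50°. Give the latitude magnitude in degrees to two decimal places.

The polar circle is the lowest latitude that experiences at least one full rotation of continuous darkness at the northern-summer solstice; it lies at |ϕ| = 90° − ε = 90° − 84.50° = 5.50°.

5.50°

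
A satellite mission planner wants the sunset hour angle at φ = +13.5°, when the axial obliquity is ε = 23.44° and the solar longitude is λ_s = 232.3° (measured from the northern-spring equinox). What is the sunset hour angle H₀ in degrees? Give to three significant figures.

H₀ = 85.4°

Solar declination: sin δ = sin ε · sin λ_s = sin 23.44° × sin 232.3° = -0.31474, so δ = -18.345°.
cos H₀ = −tan φ · tan δ = −tan(+13.5°) × tan(-18.345°) = 0.0796, so H₀ = 1.4911 rad = 85.43°.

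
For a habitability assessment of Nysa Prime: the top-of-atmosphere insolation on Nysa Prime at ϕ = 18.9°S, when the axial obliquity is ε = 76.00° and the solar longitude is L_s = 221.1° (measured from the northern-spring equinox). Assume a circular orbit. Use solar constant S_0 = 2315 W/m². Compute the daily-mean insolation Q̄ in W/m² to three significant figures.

Solar declination: sin δ = sin ε · sin L_s = sin 76.00° × sin 221.1° = -0.63785, so δ = -39.632°.
cos h₀ = −tan(-18.9°) tan(-39.632°) = -0.2836, h₀ = 1.8583 rad.
Bracket: h₀ sin ϕ sin δ + cos ϕ cos δ sin h₀ = 1.8583×-0.32392×-0.63785 + 0.94609×0.77016×0.95896 = 0.383948 + 0.698737 = 1.082685.
Q̄ = (S_0/π) × [bracket] = (2315/π) × 1.082685 = 797.8 W/m².

Q̄ ≈ 798 W/m²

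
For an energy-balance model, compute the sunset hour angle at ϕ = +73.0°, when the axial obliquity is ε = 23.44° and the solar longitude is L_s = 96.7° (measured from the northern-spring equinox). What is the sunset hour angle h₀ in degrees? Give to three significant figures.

h₀ = 180°

Solar declination: sin δ = sin ε · sin L_s = sin 23.44° × sin 96.7° = 0.39507, so δ = +23.270°.
Sunrise equation: cos h₀ = −tan ϕ · tan δ = -1.4067 ≤ −1, so the Sun never sets (polar day) and h₀ = π.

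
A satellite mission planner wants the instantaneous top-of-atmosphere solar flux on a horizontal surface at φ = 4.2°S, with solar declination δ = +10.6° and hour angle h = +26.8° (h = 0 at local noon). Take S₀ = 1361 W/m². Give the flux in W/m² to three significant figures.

1.17e+03 W/m²

cos θ_z = sin φ sin δ + cos φ cos δ cos h = -0.013472 + 0.874998 = 0.861526.
Flux = S₀ · cos θ_z = 1361 × 0.861526 = 1173 W/m².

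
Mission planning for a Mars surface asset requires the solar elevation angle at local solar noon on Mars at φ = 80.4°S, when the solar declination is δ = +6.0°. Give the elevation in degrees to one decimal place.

3.6°

At local noon the hour angle is zero, so the zenith angle equals |φ − δ| = |-80.4° − (+6.000°)| = 86.400°.
Elevation = 90° − 86.400° = 3.6°.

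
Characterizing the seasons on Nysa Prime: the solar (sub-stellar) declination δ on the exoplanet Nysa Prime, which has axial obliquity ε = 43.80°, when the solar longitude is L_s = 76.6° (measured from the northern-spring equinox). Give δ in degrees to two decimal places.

δ = +42.32°

sin δ = sin ε · sin L_s = sin 43.80° × sin 76.6° = 0.673300.
δ = arcsin(0.673300) = +42.32°.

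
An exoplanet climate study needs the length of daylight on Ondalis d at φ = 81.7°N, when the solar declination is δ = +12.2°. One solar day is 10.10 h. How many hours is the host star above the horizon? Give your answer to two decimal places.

Sunrise equation: cos H₀ = −tan φ · tan δ = -1.4820 ≤ −1, so the host star never sets (polar day) and H₀ = π.
Daylight = 2H₀/(2π) × 10.10 h = (3.1416/π) × 10.10 = 10.10 h.

10.10 h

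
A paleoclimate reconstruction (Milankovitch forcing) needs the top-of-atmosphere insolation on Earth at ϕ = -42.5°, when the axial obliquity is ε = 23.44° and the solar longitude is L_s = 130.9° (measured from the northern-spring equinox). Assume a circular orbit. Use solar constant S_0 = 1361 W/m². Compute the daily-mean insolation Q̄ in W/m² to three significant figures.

Solar declination: sin δ = sin ε · sin L_s = sin 23.44° × sin 130.9° = 0.30067, so δ = +17.498°.
cos h₀ = −tan(-42.5°) tan(+17.498°) = 0.2889, h₀ = 1.2777 rad.
Bracket: h₀ sin ϕ sin δ + cos ϕ cos δ sin h₀ = 1.2777×-0.67559×0.30067 + 0.73728×0.95373×0.95737 = -0.259539 + 0.673190 = 0.413651.
Q̄ = (S_0/π) × [bracket] = (1361/π) × 0.413651 = 179.2 W/m².

Q̄ ≈ 179 W/m²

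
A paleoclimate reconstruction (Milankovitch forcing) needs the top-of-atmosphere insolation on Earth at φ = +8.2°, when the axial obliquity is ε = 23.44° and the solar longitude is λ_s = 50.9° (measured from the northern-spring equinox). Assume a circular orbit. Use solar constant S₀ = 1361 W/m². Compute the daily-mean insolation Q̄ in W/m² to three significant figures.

Solar declination: sin δ = sin ε · sin λ_s = sin 23.44° × sin 50.9° = 0.30870, so δ = +17.981°.
cos H₀ = −tan(+8.2°) tan(+17.981°) = -0.0468, H₀ = 1.6176 rad.
Bracket: H₀ sin φ sin δ + cos φ cos δ sin H₀ = 1.6176×0.14263×0.30870 + 0.98978×0.95116×0.99891 = 0.071223 + 0.940413 = 1.011636.
Q̄ = (S₀/π) × [bracket] = (1361/π) × 1.011636 = 438.3 W/m².

Q̄ ≈ 438 W/m²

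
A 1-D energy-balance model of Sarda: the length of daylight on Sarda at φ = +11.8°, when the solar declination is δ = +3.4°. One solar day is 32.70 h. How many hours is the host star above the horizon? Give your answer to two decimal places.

16.48 h

cos H₀ = −tan φ · tan δ = −tan(+11.8°) × tan(+3.400°) = -0.0124, so H₀ = 1.5832 rad = 90.71°.
Daylight = 2H₀/(2π) × 32.70 h = (1.5832/π) × 32.70 = 16.48 h.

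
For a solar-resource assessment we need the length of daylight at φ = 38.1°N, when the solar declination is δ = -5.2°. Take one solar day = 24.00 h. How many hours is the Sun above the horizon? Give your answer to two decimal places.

11.45 h

cos H₀ = −tan φ · tan δ = −tan(+38.1°) × tan(-5.200°) = 0.0714, so H₀ = 1.4994 rad = 85.91°.
Daylight = 2H₀/(2π) × 24.00 h = (1.4994/π) × 24.00 = 11.45 h.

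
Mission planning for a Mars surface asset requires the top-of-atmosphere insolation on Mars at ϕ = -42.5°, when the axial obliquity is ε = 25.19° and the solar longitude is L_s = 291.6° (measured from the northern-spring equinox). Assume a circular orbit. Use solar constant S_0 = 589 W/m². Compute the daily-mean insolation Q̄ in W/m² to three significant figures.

Q̄ ≈ 216 W/m²

Solar declination: sin δ = sin ε · sin L_s = sin 25.19° × sin 291.6° = -0.39573, so δ = -23.312°.
cos h₀ = −tan(-42.5°) tan(-23.312°) = -0.3949, h₀ = 1.9767 rad.
Bracket: h₀ sin ϕ sin δ + cos ϕ cos δ sin h₀ = 1.9767×-0.67559×-0.39573 + 0.73728×0.91837×0.91874 = 0.528473 + 0.622075 = 1.150548.
Q̄ = (S_0/π) × [bracket] = (589/π) × 1.150548 = 215.7 W/m².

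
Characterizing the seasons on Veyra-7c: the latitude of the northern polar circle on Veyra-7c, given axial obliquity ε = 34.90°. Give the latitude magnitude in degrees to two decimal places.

The polar circle is the lowest latitude that experiences at least one full rotation of continuous daylight at the northern-summer solstice; it lies at |ϕ| = 90° − ε = 90° − 34.90° = 55.10°.

55.10°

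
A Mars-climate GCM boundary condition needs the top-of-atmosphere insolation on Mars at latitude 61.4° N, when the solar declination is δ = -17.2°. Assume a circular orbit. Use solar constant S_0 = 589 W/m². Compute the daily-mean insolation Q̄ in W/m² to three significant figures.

cos h₀ = −tan(+61.4°) tan(-17.200°) = 0.5678, h₀ = 0.9670 rad.
Bracket: h₀ sin ϕ sin δ + cos ϕ cos δ sin h₀ = 0.9670×0.87798×-0.29571 + 0.47869×0.95528×0.82320 = -0.251060 + 0.376435 = 0.125375.
Q̄ = (S_0/π) × [bracket] = (589/π) × 0.125375 = 23.51 W/m².

Q̄ ≈ 23.5 W/m²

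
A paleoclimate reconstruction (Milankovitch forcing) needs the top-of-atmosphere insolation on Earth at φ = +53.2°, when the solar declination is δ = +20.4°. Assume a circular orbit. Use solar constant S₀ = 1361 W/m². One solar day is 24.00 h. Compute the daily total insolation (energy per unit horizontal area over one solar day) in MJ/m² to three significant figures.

40.1 MJ/m²

cos H₀ = −tan(+53.2°) tan(+20.400°) = -0.4971, H₀ = 2.0911 rad.
Bracket: H₀ sin φ sin δ + cos φ cos δ sin H₀ = 2.0911×0.80073×0.34857 + 0.59902×0.93728×0.86768 = 0.583648 + 0.487158 = 1.070806.
Q̄ = (S₀/π) × [bracket] = (1361/π) × 1.070806 = 463.89 W/m².
Daily total = Q̄ × 24.00 h × 3600 s/h = 463.89 × 24.00 × 3600 / 10⁶ = 40.08 MJ/m².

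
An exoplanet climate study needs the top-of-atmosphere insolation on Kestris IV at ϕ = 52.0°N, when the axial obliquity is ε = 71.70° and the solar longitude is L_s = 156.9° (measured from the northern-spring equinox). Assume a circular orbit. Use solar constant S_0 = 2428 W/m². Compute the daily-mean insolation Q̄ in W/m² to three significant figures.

Q̄ ≈ 858 W/m²

Solar declination: sin δ = sin ε · sin L_s = sin 71.70° × sin 156.9° = 0.37249, so δ = +21.870°.
cos h₀ = −tan(+52.0°) tan(+21.870°) = -0.5137, h₀ = 2.1103 rad.
Bracket: h₀ sin ϕ sin δ + cos ϕ cos δ sin h₀ = 2.1103×0.78801×0.37249 + 0.61566×0.92803×0.85794 = 0.619428 + 0.490185 = 1.109613.
Q̄ = (S_0/π) × [bracket] = (2428/π) × 1.109613 = 857.6 W/m².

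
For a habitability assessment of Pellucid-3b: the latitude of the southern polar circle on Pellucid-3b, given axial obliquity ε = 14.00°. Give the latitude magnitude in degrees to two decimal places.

76.00°

The polar circle is the lowest latitude that experiences at least one full rotation of continuous darkness at the northern-summer solstice; it lies at |ϕ| = 90° − ε = 90° − 14.00° = 76.00°.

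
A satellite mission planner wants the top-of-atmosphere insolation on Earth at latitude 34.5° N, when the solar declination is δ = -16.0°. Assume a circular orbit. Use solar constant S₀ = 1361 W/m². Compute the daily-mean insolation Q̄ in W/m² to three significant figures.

cos H₀ = −tan(+34.5°) tan(-16.000°) = 0.1971, H₀ = 1.3724 rad.
Bracket: H₀ sin φ sin δ + cos φ cos δ sin H₀ = 1.3724×0.56641×-0.27564 + 0.82413×0.96126×0.98039 = -0.214266 + 0.776668 = 0.562402.
Q̄ = (S₀/π) × [bracket] = (1361/π) × 0.562402 = 243.6 W/m².

Q̄ ≈ 244 W/m²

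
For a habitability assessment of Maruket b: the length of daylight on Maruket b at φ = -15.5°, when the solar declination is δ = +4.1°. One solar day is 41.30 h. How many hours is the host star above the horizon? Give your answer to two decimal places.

20.39 h

cos H₀ = −tan φ · tan δ = −tan(-15.5°) × tan(+4.100°) = 0.0199, so H₀ = 1.5509 rad = 88.86°.
Daylight = 2H₀/(2π) × 41.30 h = (1.5509/π) × 41.30 = 20.39 h.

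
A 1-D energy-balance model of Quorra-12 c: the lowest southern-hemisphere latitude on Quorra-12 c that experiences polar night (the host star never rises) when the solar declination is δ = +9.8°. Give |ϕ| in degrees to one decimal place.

Polar night requires cos h₀ = −tan ϕ tan δ ≥ 1, i.e. tan ϕ tan δ ≤ −1.
The boundary is |tan ϕ| · |tan δ| = 1, so |ϕ| = 90° − |δ| = 90° − 9.8° = 80.2° in the southern hemisphere.

|ϕ| = 80.2°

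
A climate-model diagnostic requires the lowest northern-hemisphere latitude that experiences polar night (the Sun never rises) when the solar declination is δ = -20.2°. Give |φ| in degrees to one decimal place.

Polar night requires cos H₀ = −tan φ tan δ ≥ 1, i.e. tan φ tan δ ≤ −1.
The boundary is |tan φ| · |tan δ| = 1, so |φ| = 90° − |δ| = 90° − 20.2° = 69.8° in the northern hemisphere.

|φ| = 69.8°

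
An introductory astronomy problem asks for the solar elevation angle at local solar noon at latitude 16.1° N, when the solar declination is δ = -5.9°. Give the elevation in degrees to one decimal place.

At local noon the hour angle is zero, so the zenith angle equals |φ − δ| = |+16.1° − (-5.900°)| = 22.000°.
Elevation = 90° − 22.000° = 68.0°.

68.0°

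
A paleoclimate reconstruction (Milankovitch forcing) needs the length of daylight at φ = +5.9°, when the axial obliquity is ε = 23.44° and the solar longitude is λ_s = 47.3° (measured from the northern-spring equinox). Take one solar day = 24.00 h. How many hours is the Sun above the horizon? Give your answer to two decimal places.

12.24 h

Solar declination: sin δ = sin ε · sin λ_s = sin 23.44° × sin 47.3° = 0.29234, so δ = +16.998°.
cos H₀ = −tan φ · tan δ = −tan(+5.9°) × tan(+16.998°) = -0.0316, so H₀ = 1.6024 rad = 91.81°.
Daylight = 2H₀/(2π) × 24.00 h = (1.6024/π) × 24.00 = 12.24 h.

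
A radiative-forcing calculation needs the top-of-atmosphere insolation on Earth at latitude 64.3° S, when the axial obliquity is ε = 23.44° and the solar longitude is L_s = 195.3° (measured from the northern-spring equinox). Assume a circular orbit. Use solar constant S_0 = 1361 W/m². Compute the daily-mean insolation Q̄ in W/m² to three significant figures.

Solar declination: sin δ = sin ε · sin L_s = sin 23.44° × sin 195.3° = -0.10497, so δ = -6.025°.
cos h₀ = −tan(-64.3°) tan(-6.025°) = -0.2193, h₀ = 1.7919 rad.
Bracket: h₀ sin ϕ sin δ + cos ϕ cos δ sin h₀ = 1.7919×-0.90108×-0.10497 + 0.43366×0.99448×0.97565 = 0.169489 + 0.420765 = 0.590254.
Q̄ = (S_0/π) × [bracket] = (1361/π) × 0.590254 = 255.7 W/m².

Q̄ ≈ 256 W/m²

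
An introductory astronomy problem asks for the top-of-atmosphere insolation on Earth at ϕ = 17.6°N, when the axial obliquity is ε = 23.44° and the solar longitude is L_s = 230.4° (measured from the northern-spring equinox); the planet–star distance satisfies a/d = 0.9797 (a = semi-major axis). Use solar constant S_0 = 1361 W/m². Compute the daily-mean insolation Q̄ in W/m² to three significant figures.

Solar declination: sin δ = sin ε · sin L_s = sin 23.44° × sin 230.4° = -0.30650, so δ = -17.849°.
cos h₀ = −tan(+17.6°) tan(-17.849°) = 0.1021, h₀ = 1.4685 rad.
Bracket: h₀ sin ϕ sin δ + cos ϕ cos δ sin h₀ = 1.4685×0.30237×-0.30650 + 0.95319×0.95187×0.99477 = -0.136095 + 0.902568 = 0.766473.
Inverse-square distance factor (a/d)² = 0.9797² = 0.959812.
Q̄ = (S_0/π) × 0.959812 × [bracket] = (1361/π) × 0.959812 × 0.766473 = 318.7 W/m².

Q̄ ≈ 319 W/m²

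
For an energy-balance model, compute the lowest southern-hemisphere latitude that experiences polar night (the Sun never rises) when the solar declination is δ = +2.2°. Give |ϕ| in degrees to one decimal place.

|ϕ| = 87.8°

Polar night requires cos h₀ = −tan ϕ tan δ ≥ 1, i.e. tan ϕ tan δ ≤ −1.
The boundary is |tan ϕ| · |tan δ| = 1, so |ϕ| = 90° − |δ| = 90° − 2.2° = 87.8° in the southern hemisphere.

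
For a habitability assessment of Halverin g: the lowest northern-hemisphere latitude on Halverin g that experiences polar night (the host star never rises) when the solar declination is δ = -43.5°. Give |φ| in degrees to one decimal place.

Polar night requires cos H₀ = −tan φ tan δ ≥ 1, i.e. tan φ tan δ ≤ −1.
The boundary is |tan φ| · |tan δ| = 1, so |φ| = 90° − |δ| = 90° − 43.5° = 46.5° in the northern hemisphere.

|φ| = 46.5°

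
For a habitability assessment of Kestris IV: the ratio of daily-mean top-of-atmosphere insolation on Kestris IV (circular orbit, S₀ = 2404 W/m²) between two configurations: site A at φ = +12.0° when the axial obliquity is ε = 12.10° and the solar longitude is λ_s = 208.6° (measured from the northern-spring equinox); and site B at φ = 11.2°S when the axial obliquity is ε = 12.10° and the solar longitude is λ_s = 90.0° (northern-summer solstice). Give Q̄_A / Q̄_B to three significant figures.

Q̄_A / Q̄_B ≈ 1.05

— Configuration A (φ=+12.0°):
Solar declination: sin δ = sin ε · sin λ_s = sin 12.10° × sin 208.6° = -0.10034, so δ = -5.759°.
cos H₀ = −tan(+12.0°) tan(-5.759°) = 0.0214, H₀ = 1.5494 rad.
Bracket: H₀ sin φ sin δ + cos φ cos δ sin H₀ = 1.5494×0.20791×-0.10034 + 0.97815×0.99495×0.99977 = -0.032323 + 0.972987 = 0.940664.
Q̄ = (S₀/π) × [bracket] = (2404/π) × 0.940664 = 719.81 W/m².
— Configuration B (φ=-11.2°):
Solar declination: sin δ = sin ε · sin λ_s = sin 12.10° × sin 90.0° = 0.20962, so δ = +12.100°.
cos H₀ = −tan(-11.2°) tan(+12.100°) = 0.0424, H₀ = 1.5283 rad.
Bracket: H₀ sin φ sin δ + cos φ cos δ sin H₀ = 1.5283×-0.19423×0.20962 + 0.98096×0.97778×0.99910 = -0.062224 + 0.958300 = 0.896076.
Q̄ = (S₀/π) × [bracket] = (2404/π) × 0.896076 = 685.69 W/m².
Ratio Q̄_A / Q̄_B = 719.81 / 685.69 = 1.050.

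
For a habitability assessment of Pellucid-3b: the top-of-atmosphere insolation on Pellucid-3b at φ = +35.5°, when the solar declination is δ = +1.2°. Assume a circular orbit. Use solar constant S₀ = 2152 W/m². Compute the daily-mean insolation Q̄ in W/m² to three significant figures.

Q̄ ≈ 571 W/m²

cos H₀ = −tan(+35.5°) tan(+1.200°) = -0.0149, H₀ = 1.5857 rad.
Bracket: H₀ sin φ sin δ + cos φ cos δ sin H₀ = 1.5857×0.58070×0.02094 + 0.81412×0.99978×0.99989 = 0.019282 + 0.813851 = 0.833133.
Q̄ = (S₀/π) × [bracket] = (2152/π) × 0.833133 = 570.7 W/m².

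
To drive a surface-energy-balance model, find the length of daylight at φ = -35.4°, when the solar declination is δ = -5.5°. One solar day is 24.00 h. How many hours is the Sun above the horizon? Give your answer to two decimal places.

12.52 h

cos H₀ = −tan φ · tan δ = −tan(-35.4°) × tan(-5.500°) = -0.0684, so H₀ = 1.6393 rad = 93.92°.
Daylight = 2H₀/(2π) × 24.00 h = (1.6393/π) × 24.00 = 12.52 h.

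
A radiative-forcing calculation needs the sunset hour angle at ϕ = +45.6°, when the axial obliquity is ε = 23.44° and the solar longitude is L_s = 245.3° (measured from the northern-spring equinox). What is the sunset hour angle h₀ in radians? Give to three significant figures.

Solar declination: sin δ = sin ε · sin L_s = sin 23.44° × sin 245.3° = -0.36139, so δ = -21.186°.
cos h₀ = −tan ϕ · tan δ = −tan(+45.6°) × tan(-21.186°) = 0.3958, so h₀ = 1.1639 rad = 66.68°.

h₀ = 1.16 rad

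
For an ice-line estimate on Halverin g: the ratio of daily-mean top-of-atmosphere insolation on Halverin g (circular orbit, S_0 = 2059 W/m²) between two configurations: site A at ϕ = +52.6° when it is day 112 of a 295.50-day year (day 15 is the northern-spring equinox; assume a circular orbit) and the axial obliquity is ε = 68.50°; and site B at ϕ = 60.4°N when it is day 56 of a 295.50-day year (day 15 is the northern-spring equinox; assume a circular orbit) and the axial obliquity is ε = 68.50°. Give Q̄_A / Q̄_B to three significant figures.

Q̄_A / Q̄_B ≈ 1.05

— Configuration A (ϕ=+52.6°):
Solar longitude: L_s = 360° × (112 − 15)/295.50 = 118.173°.
sin δ = sin 68.50° × sin 118.173° = 0.82019, so δ = +55.104°.
cos h₀ = −tan(+52.6°) tan(+55.104°) = -1.8752 ≤ −1 ⇒ polar day, h₀ = π.
Bracket: h₀ sin ϕ sin δ + cos ϕ cos δ sin h₀ = 3.1416×0.79441×0.82019 + 0.60738×0.57209×0.00000 = 2.046963 + 0.000000 = 2.046963.
Q̄ = (S_0/π) × [bracket] = (2059/π) × 2.046963 = 1341.6 W/m².
— Configuration B (ϕ=+60.4°):
Solar longitude: L_s = 360° × (56 − 15)/295.50 = 49.949°.
sin δ = sin 68.50° × sin 49.949° = 0.71221, so δ = +45.415°.
cos h₀ = −tan(+60.4°) tan(+45.415°) = -1.7860 ≤ −1 ⇒ polar day, h₀ = π.
Bracket: h₀ sin ϕ sin δ + cos ϕ cos δ sin h₀ = 3.1416×0.86949×0.71221 + 0.49394×0.70197×0.00000 = 1.945466 + 0.000000 = 1.945466.
Q̄ = (S_0/π) × [bracket] = (2059/π) × 1.945466 = 1275.1 W/m².
Ratio Q̄_A / Q̄_B = 1341.6 / 1275.1 = 1.052.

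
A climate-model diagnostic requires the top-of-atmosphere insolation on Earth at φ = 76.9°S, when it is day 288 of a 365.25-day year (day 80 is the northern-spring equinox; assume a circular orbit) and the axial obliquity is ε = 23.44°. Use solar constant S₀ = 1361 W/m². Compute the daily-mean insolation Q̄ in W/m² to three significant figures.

Q̄ ≈ 236 W/m²

Solar longitude: λ_s = 360° × (288 − 80)/365.25 = 205.010°.
sin δ = sin 23.44° × sin 205.010° = -0.16818, so δ = -9.682°.
cos H₀ = −tan(-76.9°) tan(-9.682°) = -0.7331, H₀ = 2.3937 rad.
Bracket: H₀ sin φ sin δ + cos φ cos δ sin H₀ = 2.3937×-0.97398×-0.16818 + 0.22665×0.98576×0.68008 = 0.392098 + 0.151945 = 0.544043.
Q̄ = (S₀/π) × [bracket] = (1361/π) × 0.544043 = 235.7 W/m².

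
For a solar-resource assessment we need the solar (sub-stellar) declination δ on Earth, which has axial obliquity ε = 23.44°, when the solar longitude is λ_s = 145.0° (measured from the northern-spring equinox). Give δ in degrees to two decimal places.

sin δ = sin ε · sin λ_s = sin 23.44° × sin 145.0° = 0.228162.
δ = arcsin(0.228162) = +13.19°.

δ = +13.19°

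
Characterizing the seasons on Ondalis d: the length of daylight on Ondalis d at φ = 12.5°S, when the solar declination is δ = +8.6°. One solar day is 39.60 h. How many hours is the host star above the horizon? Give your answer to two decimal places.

cos H₀ = −tan φ · tan δ = −tan(-12.5°) × tan(+8.600°) = 0.0335, so H₀ = 1.5373 rad = 88.08°.
Daylight = 2H₀/(2π) × 39.60 h = (1.5373/π) × 39.60 = 19.38 h.

19.38 h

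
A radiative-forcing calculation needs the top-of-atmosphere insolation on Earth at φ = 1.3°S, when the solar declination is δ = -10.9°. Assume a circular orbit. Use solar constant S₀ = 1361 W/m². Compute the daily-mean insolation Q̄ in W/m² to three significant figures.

cos H₀ = −tan(-1.3°) tan(-10.900°) = -0.0044, H₀ = 1.5752 rad.
Bracket: H₀ sin φ sin δ + cos φ cos δ sin H₀ = 1.5752×-0.02269×-0.18910 + 0.99974×0.98196×0.99999 = 0.006759 + 0.981695 = 0.988454.
Q̄ = (S₀/π) × [bracket] = (1361/π) × 0.988454 = 428.2 W/m².

Q̄ ≈ 428 W/m²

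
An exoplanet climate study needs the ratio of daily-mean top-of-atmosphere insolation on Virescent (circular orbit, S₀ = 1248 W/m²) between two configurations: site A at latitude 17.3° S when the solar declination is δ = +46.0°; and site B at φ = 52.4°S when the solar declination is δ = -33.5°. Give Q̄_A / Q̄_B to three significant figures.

— Configuration A (φ=-17.3°):
cos H₀ = −tan(-17.3°) tan(+46.000°) = 0.3225, H₀ = 1.2424 rad.
Bracket: H₀ sin φ sin δ + cos φ cos δ sin H₀ = 1.2424×-0.29737×0.71934 + 0.95476×0.69466×0.94656 = -0.265762 + 0.627790 = 0.362028.
Q̄ = (S₀/π) × [bracket] = (1248/π) × 0.362028 = 143.82 W/m².
— Configuration B (φ=-52.4°):
cos H₀ = −tan(-52.4°) tan(-33.500°) = -0.8595, H₀ = 2.6050 rad.
Bracket: H₀ sin φ sin δ + cos φ cos δ sin H₀ = 2.6050×-0.79229×-0.55194 + 0.61015×0.83389×0.51118 = 1.139157 + 0.260087 = 1.399244.
Q̄ = (S₀/π) × [bracket] = (1248/π) × 1.399244 = 555.85 W/m².
Ratio Q̄_A / Q̄_B = 143.82 / 555.85 = 0.2587.

Q̄_A / Q̄_B ≈ 0.259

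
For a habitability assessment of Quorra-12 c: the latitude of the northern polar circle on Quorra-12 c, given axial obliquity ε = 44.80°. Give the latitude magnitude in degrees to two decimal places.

The polar circle is the lowest latitude that experiences at least one full rotation of continuous daylight at the northern-summer solstice; it lies at |ϕ| = 90° − ε = 90° − 44.80° = 45.20°.

45.20°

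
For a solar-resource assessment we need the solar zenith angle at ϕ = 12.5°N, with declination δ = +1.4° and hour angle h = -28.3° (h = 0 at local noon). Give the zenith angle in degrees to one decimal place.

θ_z = 30.2°

cos θ_z = sin ϕ sin δ + cos ϕ cos δ cos h = 0.005288 + 0.859350 = 0.864638.
θ_z = arccos(0.864638) = 30.2°.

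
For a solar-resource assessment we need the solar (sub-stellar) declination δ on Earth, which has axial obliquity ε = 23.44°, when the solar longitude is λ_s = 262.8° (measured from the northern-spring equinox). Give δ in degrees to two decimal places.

sin δ = sin ε · sin λ_s = sin 23.44° × sin 262.8° = -0.394652.
δ = arcsin(-0.394652) = -23.24°.

δ = -23.24°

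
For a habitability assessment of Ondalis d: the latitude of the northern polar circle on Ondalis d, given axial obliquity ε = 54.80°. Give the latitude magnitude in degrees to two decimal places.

The polar circle is the lowest latitude that experiences at least one full rotation of continuous daylight at the northern-summer solstice; it lies at |φ| = 90° − ε = 90° − 54.80° = 35.20°.

35.20°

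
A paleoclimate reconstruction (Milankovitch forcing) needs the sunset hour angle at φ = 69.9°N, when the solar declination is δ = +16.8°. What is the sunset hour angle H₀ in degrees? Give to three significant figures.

cos H₀ = −tan φ · tan δ = −tan(+69.9°) × tan(+16.800°) = -0.8250, so H₀ = 2.5411 rad = 145.59°.

H₀ = 146°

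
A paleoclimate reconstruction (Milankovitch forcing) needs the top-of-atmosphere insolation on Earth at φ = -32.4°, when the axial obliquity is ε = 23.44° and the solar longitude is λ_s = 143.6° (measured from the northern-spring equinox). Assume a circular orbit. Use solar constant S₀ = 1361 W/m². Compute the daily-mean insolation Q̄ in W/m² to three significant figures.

Q̄ ≈ 274 W/m²

Solar declination: sin δ = sin ε · sin λ_s = sin 23.44° × sin 143.6° = 0.23606, so δ = +13.654°.
cos H₀ = −tan(-32.4°) tan(+13.654°) = 0.1542, H₀ = 1.4160 rad.
Bracket: H₀ sin φ sin δ + cos φ cos δ sin H₀ = 1.4160×-0.53583×0.23606 + 0.84433×0.97174×0.98805 = -0.179107 + 0.810665 = 0.631558.
Q̄ = (S₀/π) × [bracket] = (1361/π) × 0.631558 = 273.6 W/m².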